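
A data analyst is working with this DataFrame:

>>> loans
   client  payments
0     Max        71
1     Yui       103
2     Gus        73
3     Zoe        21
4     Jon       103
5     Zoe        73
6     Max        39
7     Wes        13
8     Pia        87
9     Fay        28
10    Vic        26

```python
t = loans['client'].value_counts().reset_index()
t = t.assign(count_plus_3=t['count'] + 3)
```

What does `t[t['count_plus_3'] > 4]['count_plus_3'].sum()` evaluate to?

10

value_counts of client:
client
Max    2
Zoe    2
Yui    1
Gus    1
Jon    1
Wes    1
Pia    1
Fay    1
Vic    1
Name: count, dtype: int64
reset_index():
  client  count
0    Max      2
1    Zoe      2
2    Yui      1
3    Gus      1
4    Jon      1
5    Wes      1
6    Pia      1
7    Fay      1
8    Vic      1
add column count_plus_3 = t['count'] + 3:
  client  count  count_plus_3
0    Max      2             5
1    Zoe      2             5
2    Yui      1             4
3    Gus      1             4
4    Jon      1             4
5    Wes      1             4
6    Pia      1             4
7    Fay      1             4
8    Vic      1             4
filter rows where count_plus_3 > 4:
  client  count  count_plus_3
0    Max      2             5
1    Zoe      2             5
Then the sum of column 'count_plus_3': 10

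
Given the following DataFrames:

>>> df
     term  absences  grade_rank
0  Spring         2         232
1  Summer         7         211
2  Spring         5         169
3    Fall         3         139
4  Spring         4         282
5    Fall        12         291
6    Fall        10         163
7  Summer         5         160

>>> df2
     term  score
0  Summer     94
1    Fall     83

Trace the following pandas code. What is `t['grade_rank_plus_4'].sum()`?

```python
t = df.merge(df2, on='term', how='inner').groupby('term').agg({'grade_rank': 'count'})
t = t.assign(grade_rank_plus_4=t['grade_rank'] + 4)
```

13

merge on 'term' (how='inner') → 5 rows:
     term  absences  grade_rank  score
0  Summer         7         211     94
1    Fall         3         139     83
2    Fall        12         291     83
3    Fall        10         163     83
4  Summer         5         160     94
group by term, count of grade_rank:
        grade_rank
term              
Fall             3
Summer           2
add column grade_rank_plus_4 = t['grade_rank'] + 4:
        grade_rank  grade_rank_plus_4
term                                 
Fall             3                  7
Summer           2                  6
So sum() = 13.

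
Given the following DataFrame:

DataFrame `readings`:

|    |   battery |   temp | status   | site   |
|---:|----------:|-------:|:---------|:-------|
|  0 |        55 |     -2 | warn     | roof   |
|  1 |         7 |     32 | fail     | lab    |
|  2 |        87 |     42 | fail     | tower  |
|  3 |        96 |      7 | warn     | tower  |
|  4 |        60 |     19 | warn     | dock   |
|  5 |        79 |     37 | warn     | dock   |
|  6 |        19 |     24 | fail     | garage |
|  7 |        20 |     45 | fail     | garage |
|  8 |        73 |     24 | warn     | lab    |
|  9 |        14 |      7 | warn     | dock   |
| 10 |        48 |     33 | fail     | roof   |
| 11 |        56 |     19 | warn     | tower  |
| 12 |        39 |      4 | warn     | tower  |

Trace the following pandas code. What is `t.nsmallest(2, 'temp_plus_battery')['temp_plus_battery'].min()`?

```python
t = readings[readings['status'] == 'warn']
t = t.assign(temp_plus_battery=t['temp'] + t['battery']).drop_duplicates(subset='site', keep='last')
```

filter rows where status == 'warn':
    battery  temp status   site
0        55    -2   warn   roof
3        96     7   warn  tower
4        60    19   warn   dock
5        79    37   warn   dock
8        73    24   warn    lab
9        14     7   warn   dock
11       56    19   warn  tower
12       39     4   warn  tower
add column temp_plus_battery = t['temp'] + t['battery']:
    battery  temp status   site  temp_plus_battery
0        55    -2   warn   roof                 53
3        96     7   warn  tower                103
4        60    19   warn   dock                 79
5        79    37   warn   dock                116
8        73    24   warn    lab                 97
9        14     7   warn   dock                 21
11       56    19   warn  tower                 75
12       39     4   warn  tower                 43
drop duplicate site (keep=last):
    battery  temp status   site  temp_plus_battery
0        55    -2   warn   roof                 53
8        73    24   warn    lab                 97
9        14     7   warn   dock                 21
12       39     4   warn  tower                 43
take 2 rows with smallest temp_plus_battery:
    battery  temp status   site  temp_plus_battery
9        14     7   warn   dock                 21
12       39     4   warn  tower                 43
min of column 'temp_plus_battery' → 21

21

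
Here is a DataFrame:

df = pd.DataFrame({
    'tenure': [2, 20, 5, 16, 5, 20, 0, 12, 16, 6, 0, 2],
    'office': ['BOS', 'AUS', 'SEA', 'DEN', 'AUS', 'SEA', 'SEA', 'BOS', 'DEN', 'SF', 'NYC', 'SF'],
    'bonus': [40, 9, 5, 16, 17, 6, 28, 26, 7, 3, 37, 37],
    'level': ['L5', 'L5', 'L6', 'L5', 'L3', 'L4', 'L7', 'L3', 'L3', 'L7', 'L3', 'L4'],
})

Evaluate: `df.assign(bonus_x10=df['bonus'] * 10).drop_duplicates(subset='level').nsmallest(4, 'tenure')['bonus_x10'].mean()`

add column bonus_x10 = df['bonus'] * 10:
    tenure office  bonus level  bonus_x10
0        2    BOS     40    L5        400
1       20    AUS      9    L5         90
2        5    SEA      5    L6         50
3       16    DEN     16    L5        160
4        5    AUS     17    L3        170
5       20    SEA      6    L4         60
6        0    SEA     28    L7        280
7       12    BOS     26    L3        260
8       16    DEN      7    L3         70
9        6     SF      3    L7         30
10       0    NYC     37    L3        370
11       2     SF     37    L4        370
drop duplicate level (keep=first):
   tenure office  bonus level  bonus_x10
0       2    BOS     40    L5        400
2       5    SEA      5    L6         50
4       5    AUS     17    L3        170
5      20    SEA      6    L4         60
6       0    SEA     28    L7        280
take 4 rows with smallest tenure:
   tenure office  bonus level  bonus_x10
6       0    SEA     28    L7        280
0       2    BOS     40    L5        400
2       5    SEA      5    L6         50
4       5    AUS     17    L3        170

225.0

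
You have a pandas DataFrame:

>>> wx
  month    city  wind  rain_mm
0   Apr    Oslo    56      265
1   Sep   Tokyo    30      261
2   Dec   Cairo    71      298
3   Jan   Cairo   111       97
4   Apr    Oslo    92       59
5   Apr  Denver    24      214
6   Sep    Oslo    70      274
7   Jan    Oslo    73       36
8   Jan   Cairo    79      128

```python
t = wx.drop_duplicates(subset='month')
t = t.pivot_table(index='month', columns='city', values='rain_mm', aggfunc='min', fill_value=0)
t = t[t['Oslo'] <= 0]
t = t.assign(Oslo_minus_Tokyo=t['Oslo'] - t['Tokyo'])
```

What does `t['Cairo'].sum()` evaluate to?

drop duplicate month (keep=first):
  month   city  wind  rain_mm
0   Apr   Oslo    56      265
1   Sep  Tokyo    30      261
2   Dec  Cairo    71      298
3   Jan  Cairo   111       97
pivot: rows=month, cols=city, min(rain_mm):
city   Cairo  Oslo  Tokyo
month                    
Apr        0   265      0
Dec      298     0      0
Jan       97     0      0
Sep        0     0    261
filter rows where Oslo <= 0:
city   Cairo  Oslo  Tokyo
month                    
Dec      298     0      0
Jan       97     0      0
Sep        0     0    261
add column Oslo_minus_Tokyo = t['Oslo'] - t['Tokyo']:
city   Cairo  Oslo  Tokyo  Oslo_minus_Tokyo
month                                      
Dec      298     0      0                 0
Jan       97     0      0                 0
Sep        0     0    261              -261
The sum of column 'Cairo' is 395.

395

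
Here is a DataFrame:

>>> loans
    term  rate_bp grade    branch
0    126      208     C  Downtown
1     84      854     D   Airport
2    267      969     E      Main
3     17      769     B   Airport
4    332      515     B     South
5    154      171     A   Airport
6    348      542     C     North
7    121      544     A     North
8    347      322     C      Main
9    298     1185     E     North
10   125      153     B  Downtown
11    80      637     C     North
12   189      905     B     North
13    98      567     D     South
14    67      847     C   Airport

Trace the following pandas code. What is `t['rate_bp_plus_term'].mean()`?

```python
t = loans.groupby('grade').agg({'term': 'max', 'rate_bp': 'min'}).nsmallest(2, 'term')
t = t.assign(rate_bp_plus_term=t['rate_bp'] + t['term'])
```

495.0

group by grade: max(term), min(rate_bp):
       term  rate_bp
grade               
A       154      171
B       332      153
C       348      208
D        98      567
E       298      969
take 2 rows with smallest term:
       term  rate_bp
grade               
D        98      567
A       154      171
add column rate_bp_plus_term = t['rate_bp'] + t['term']:
       term  rate_bp  rate_bp_plus_term
grade                                  
D        98      567                665
A       154      171                325
mean of column 'rate_bp_plus_term' → 495.0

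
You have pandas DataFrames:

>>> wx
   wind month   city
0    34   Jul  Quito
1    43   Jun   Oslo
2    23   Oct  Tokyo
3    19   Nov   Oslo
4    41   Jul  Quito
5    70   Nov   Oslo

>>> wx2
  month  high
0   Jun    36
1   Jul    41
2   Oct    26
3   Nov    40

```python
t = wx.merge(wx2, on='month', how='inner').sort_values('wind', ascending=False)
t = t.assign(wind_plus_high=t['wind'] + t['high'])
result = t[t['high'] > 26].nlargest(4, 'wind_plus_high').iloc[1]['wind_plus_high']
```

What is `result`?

merge on 'month' (how='inner') → 6 rows:
   wind month   city  high
0    34   Jul  Quito    41
1    43   Jun   Oslo    36
2    23   Oct  Tokyo    26
3    19   Nov   Oslo    40
4    41   Jul  Quito    41
5    70   Nov   Oslo    40
sort by wind descending:
   wind month   city  high
5    70   Nov   Oslo    40
1    43   Jun   Oslo    36
4    41   Jul  Quito    41
0    34   Jul  Quito    41
2    23   Oct  Tokyo    26
3    19   Nov   Oslo    40
add column wind_plus_high = t['wind'] + t['high']:
   wind month   city  high  wind_plus_high
5    70   Nov   Oslo    40             110
1    43   Jun   Oslo    36              79
4    41   Jul  Quito    41              82
0    34   Jul  Quito    41              75
2    23   Oct  Tokyo    26              49
3    19   Nov   Oslo    40              59
filter rows where high > 26:
   wind month   city  high  wind_plus_high
5    70   Nov   Oslo    40             110
1    43   Jun   Oslo    36              79
4    41   Jul  Quito    41              82
0    34   Jul  Quito    41              75
3    19   Nov   Oslo    40              59
take 4 rows with largest wind_plus_high:
   wind month   city  high  wind_plus_high
5    70   Nov   Oslo    40             110
4    41   Jul  Quito    41              82
1    43   Jun   Oslo    36              79
0    34   Jul  Quito    41              75
Finally, value at position 1, column 'wind_plus_high' = 82.

82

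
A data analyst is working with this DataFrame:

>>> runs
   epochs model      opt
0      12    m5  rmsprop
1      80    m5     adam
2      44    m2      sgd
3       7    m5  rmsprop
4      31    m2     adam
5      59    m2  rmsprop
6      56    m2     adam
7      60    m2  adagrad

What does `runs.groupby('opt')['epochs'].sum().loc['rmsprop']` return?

group by opt, sum of epochs:
opt
adagrad     60
adam       167
rmsprop     78
sgd         44
Name: epochs, dtype: int64
Taking the value at index 'rmsprop' gives 78.

78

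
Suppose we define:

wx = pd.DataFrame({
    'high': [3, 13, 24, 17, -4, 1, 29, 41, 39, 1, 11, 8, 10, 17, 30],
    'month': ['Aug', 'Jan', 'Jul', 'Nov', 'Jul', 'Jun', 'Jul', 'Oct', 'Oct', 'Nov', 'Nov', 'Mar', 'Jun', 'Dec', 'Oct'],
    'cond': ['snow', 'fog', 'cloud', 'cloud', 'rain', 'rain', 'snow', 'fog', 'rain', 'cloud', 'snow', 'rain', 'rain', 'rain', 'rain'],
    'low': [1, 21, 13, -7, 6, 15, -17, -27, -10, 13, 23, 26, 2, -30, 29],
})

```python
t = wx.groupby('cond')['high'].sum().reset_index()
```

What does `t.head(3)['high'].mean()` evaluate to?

65.6666666667

group by cond, sum of high:
cond
cloud     42
fog       54
rain     101
snow      43
Name: high, dtype: int64
reset_index():
    cond  high
0  cloud    42
1    fog    54
2   rain   101
3   snow    43
take first 3 rows:
    cond  high
0  cloud    42
1    fog    54
2   rain   101
Finally, mean of column 'high' = 65.6666666667.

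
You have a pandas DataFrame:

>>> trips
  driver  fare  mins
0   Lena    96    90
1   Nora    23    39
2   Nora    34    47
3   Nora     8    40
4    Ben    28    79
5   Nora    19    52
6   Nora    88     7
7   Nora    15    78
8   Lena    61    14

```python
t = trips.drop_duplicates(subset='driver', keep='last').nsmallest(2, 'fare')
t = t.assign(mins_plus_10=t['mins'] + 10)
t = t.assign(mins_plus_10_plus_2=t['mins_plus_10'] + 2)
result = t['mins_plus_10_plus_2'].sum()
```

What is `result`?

181

drop duplicate driver (keep=last):
  driver  fare  mins
4    Ben    28    79
7   Nora    15    78
8   Lena    61    14
take 2 rows with smallest fare:
  driver  fare  mins
7   Nora    15    78
4    Ben    28    79
add column mins_plus_10 = t['mins'] + 10:
  driver  fare  mins  mins_plus_10
7   Nora    15    78            88
4    Ben    28    79            89
add column mins_plus_10_plus_2 = t['mins_plus_10'] + 2:
  driver  fare  mins  mins_plus_10  mins_plus_10_plus_2
7   Nora    15    78            88                   90
4    Ben    28    79            89                   91
sum of column 'mins_plus_10_plus_2' → 181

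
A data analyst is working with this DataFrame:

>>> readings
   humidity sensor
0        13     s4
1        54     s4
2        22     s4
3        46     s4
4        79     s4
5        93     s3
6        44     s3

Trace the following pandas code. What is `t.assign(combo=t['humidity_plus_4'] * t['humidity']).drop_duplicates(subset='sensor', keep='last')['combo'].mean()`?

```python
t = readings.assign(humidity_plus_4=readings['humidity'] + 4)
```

4334.5

add column humidity_plus_4 = readings['humidity'] + 4:
   humidity sensor  humidity_plus_4
0        13     s4               17
1        54     s4               58
2        22     s4               26
3        46     s4               50
4        79     s4               83
5        93     s3               97
6        44     s3               48
add column combo = t['humidity_plus_4'] * t['humidity']:
   humidity sensor  humidity_plus_4  combo
0        13     s4               17    221
1        54     s4               58   3132
2        22     s4               26    572
3        46     s4               50   2300
4        79     s4               83   6557
5        93     s3               97   9021
6        44     s3               48   2112
drop duplicate sensor (keep=last):
   humidity sensor  humidity_plus_4  combo
4        79     s4               83   6557
6        44     s3               48   2112
Then the mean of column 'combo': 4334.5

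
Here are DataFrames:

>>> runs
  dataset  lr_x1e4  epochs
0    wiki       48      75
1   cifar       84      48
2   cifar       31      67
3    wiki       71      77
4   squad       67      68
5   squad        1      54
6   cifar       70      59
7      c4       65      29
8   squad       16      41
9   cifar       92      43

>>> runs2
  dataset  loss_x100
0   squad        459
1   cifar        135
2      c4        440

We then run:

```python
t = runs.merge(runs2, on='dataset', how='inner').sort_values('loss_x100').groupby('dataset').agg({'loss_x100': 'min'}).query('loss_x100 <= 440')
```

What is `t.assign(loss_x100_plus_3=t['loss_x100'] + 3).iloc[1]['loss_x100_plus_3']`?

merge on 'dataset' (how='inner') → 8 rows:
  dataset  lr_x1e4  epochs  loss_x100
0   cifar       84      48        135
1   cifar       31      67        135
2   squad       67      68        459
3   squad        1      54        459
4   cifar       70      59        135
5      c4       65      29        440
6   squad       16      41        459
7   cifar       92      43        135
sort by loss_x100:
  dataset  lr_x1e4  epochs  loss_x100
0   cifar       84      48        135
1   cifar       31      67        135
4   cifar       70      59        135
7   cifar       92      43        135
5      c4       65      29        440
2   squad       67      68        459
3   squad        1      54        459
6   squad       16      41        459
group by dataset, min of loss_x100:
         loss_x100
dataset           
c4             440
cifar          135
squad          459
filter rows where loss_x100 <= 440:
         loss_x100
dataset           
c4             440
cifar          135
add column loss_x100_plus_3 = t['loss_x100'] + 3:
         loss_x100  loss_x100_plus_3
dataset                             
c4             440               443
cifar          135               138

138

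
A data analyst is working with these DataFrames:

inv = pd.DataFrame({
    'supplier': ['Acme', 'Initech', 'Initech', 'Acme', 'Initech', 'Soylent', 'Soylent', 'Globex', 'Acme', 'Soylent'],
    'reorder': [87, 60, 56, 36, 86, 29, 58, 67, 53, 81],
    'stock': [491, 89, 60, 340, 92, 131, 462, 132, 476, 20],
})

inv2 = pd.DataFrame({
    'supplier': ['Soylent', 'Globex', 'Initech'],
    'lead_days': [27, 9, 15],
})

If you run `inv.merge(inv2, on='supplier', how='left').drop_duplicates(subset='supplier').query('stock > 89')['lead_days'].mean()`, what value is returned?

18.0

merge on 'supplier' (how='left') → 10 rows:
  supplier  reorder  stock  lead_days
0     Acme       87    491        NaN
1  Initech       60     89       15.0
2  Initech       56     60       15.0
3     Acme       36    340        NaN
4  Initech       86     92       15.0
5  Soylent       29    131       27.0
6  Soylent       58    462       27.0
7   Globex       67    132        9.0
8     Acme       53    476        NaN
9  Soylent       81     20       27.0
drop duplicate supplier (keep=first):
  supplier  reorder  stock  lead_days
0     Acme       87    491        NaN
1  Initech       60     89       15.0
5  Soylent       29    131       27.0
7   Globex       67    132        9.0
filter rows where stock > 89:
  supplier  reorder  stock  lead_days
0     Acme       87    491        NaN
5  Soylent       29    131       27.0
7   Globex       67    132        9.0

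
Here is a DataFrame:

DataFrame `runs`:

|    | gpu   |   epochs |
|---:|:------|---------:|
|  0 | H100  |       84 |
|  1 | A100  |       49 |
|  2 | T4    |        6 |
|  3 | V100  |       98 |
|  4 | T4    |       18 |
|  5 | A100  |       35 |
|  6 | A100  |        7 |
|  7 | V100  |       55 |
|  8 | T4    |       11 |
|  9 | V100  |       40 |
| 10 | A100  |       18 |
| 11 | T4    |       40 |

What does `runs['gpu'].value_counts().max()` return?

4

value_counts of gpu:
gpu
A100    4
T4      4
V100    3
H100    1
Name: count, dtype: int64
Finally, max of the resulting series = 4.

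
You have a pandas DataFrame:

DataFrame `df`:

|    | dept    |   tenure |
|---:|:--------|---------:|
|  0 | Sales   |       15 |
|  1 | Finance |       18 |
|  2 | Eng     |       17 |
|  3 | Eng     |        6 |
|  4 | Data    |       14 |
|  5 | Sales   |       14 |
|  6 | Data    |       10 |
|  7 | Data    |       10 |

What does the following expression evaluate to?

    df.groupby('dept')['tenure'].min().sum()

group by dept, min of tenure:
dept
Data       10
Eng         6
Finance    18
Sales      14
Name: tenure, dtype: int64

48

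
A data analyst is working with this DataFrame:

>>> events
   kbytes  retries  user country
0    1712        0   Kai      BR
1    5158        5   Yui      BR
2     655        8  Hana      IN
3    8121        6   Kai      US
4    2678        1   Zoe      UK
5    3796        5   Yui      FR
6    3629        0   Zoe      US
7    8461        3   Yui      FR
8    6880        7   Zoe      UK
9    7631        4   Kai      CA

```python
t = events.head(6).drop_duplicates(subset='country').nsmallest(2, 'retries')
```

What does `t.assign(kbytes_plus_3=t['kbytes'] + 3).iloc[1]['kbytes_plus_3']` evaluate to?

take first 6 rows:
   kbytes  retries  user country
0    1712        0   Kai      BR
1    5158        5   Yui      BR
2     655        8  Hana      IN
3    8121        6   Kai      US
4    2678        1   Zoe      UK
5    3796        5   Yui      FR
drop duplicate country (keep=first):
   kbytes  retries  user country
0    1712        0   Kai      BR
2     655        8  Hana      IN
3    8121        6   Kai      US
4    2678        1   Zoe      UK
5    3796        5   Yui      FR
take 2 rows with smallest retries:
   kbytes  retries user country
0    1712        0  Kai      BR
4    2678        1  Zoe      UK
add column kbytes_plus_3 = t['kbytes'] + 3:
   kbytes  retries user country  kbytes_plus_3
0    1712        0  Kai      BR           1715
4    2678        1  Zoe      UK           2681
value at position 1, column 'kbytes_plus_3' → 2681

2681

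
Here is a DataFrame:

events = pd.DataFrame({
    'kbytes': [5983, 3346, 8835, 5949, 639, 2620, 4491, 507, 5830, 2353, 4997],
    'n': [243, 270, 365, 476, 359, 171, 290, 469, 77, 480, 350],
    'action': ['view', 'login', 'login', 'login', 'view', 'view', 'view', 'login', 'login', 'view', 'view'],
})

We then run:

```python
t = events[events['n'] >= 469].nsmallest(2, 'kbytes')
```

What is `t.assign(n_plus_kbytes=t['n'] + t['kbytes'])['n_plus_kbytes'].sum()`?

filter rows where n >= 469:
   kbytes    n action
3    5949  476  login
7     507  469  login
9    2353  480   view
take 2 rows with smallest kbytes:
   kbytes    n action
7     507  469  login
9    2353  480   view
add column n_plus_kbytes = t['n'] + t['kbytes']:
   kbytes    n action  n_plus_kbytes
7     507  469  login            976
9    2353  480   view           2833
Taking the sum of column 'n_plus_kbytes' gives 3809.

3809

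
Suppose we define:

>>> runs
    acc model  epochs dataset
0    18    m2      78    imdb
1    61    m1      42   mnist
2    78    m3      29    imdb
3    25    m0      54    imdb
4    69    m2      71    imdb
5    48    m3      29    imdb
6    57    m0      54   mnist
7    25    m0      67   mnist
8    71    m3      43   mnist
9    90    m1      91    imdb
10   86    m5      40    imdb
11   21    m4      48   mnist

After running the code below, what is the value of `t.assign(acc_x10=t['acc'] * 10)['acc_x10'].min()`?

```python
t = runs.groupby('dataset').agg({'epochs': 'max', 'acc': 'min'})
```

180

group by dataset: max(epochs), min(acc):
         epochs  acc
dataset             
imdb         91   18
mnist        67   21
add column acc_x10 = t['acc'] * 10:
         epochs  acc  acc_x10
dataset                      
imdb         91   18      180
mnist        67   21      210
So min() = 180.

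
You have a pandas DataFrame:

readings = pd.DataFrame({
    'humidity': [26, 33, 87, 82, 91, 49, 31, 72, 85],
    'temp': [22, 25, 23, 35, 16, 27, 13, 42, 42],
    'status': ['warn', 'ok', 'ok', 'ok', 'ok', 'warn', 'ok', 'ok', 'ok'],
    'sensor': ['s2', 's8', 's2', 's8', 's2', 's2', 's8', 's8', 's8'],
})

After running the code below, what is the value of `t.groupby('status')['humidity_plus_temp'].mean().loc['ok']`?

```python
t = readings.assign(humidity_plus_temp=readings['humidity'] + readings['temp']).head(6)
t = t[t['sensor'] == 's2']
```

108.5

add column humidity_plus_temp = readings['humidity'] + readings['temp']:
   humidity  temp status sensor  humidity_plus_temp
0        26    22   warn     s2                  48
1        33    25     ok     s8                  58
2        87    23     ok     s2                 110
3        82    35     ok     s8                 117
4        91    16     ok     s2                 107
5        49    27   warn     s2                  76
6        31    13     ok     s8                  44
7        72    42     ok     s8                 114
8        85    42     ok     s8                 127
take first 6 rows:
   humidity  temp status sensor  humidity_plus_temp
0        26    22   warn     s2                  48
1        33    25     ok     s8                  58
2        87    23     ok     s2                 110
3        82    35     ok     s8                 117
4        91    16     ok     s2                 107
5        49    27   warn     s2                  76
filter rows where sensor == 's2':
   humidity  temp status sensor  humidity_plus_temp
0        26    22   warn     s2                  48
2        87    23     ok     s2                 110
4        91    16     ok     s2                 107
5        49    27   warn     s2                  76
group by status, mean of humidity_plus_temp:
status
ok      108.5
warn     62.0
Name: humidity_plus_temp, dtype: float64
Finally, value at index 'ok' = 108.5.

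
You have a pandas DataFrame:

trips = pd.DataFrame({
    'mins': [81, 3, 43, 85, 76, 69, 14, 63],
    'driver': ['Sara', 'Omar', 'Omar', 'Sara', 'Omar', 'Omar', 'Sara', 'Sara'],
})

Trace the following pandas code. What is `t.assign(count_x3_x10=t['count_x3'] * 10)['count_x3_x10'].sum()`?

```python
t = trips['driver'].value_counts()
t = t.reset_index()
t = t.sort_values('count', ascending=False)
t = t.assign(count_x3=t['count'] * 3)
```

240

value_counts of driver:
driver
Sara    4
Omar    4
Name: count, dtype: int64
reset_index():
  driver  count
0   Sara      4
1   Omar      4
sort by count descending:
  driver  count
0   Sara      4
1   Omar      4
add column count_x3 = t['count'] * 3:
  driver  count  count_x3
0   Sara      4        12
1   Omar      4        12
add column count_x3_x10 = t['count_x3'] * 10:
  driver  count  count_x3  count_x3_x10
0   Sara      4        12           120
1   Omar      4        12           120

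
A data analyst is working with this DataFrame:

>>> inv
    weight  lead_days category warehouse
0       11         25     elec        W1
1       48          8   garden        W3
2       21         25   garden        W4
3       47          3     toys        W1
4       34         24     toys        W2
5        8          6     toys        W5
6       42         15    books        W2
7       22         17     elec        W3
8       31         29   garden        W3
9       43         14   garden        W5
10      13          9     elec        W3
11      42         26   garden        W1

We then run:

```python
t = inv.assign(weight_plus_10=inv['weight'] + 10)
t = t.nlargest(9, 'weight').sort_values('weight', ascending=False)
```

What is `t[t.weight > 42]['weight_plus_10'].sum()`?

add column weight_plus_10 = inv['weight'] + 10:
    weight  lead_days category warehouse  weight_plus_10
0       11         25     elec        W1              21
1       48          8   garden        W3              58
2       21         25   garden        W4              31
3       47          3     toys        W1              57
4       34         24     toys        W2              44
5        8          6     toys        W5              18
6       42         15    books        W2              52
7       22         17     elec        W3              32
8       31         29   garden        W3              41
9       43         14   garden        W5              53
10      13          9     elec        W3              23
11      42         26   garden        W1              52
take 9 rows with largest weight:
    weight  lead_days category warehouse  weight_plus_10
1       48          8   garden        W3              58
3       47          3     toys        W1              57
9       43         14   garden        W5              53
6       42         15    books        W2              52
11      42         26   garden        W1              52
4       34         24     toys        W2              44
8       31         29   garden        W3              41
7       22         17     elec        W3              32
2       21         25   garden        W4              31
sort by weight descending:
    weight  lead_days category warehouse  weight_plus_10
1       48          8   garden        W3              58
3       47          3     toys        W1              57
9       43         14   garden        W5              53
6       42         15    books        W2              52
11      42         26   garden        W1              52
4       34         24     toys        W2              44
8       31         29   garden        W3              41
7       22         17     elec        W3              32
2       21         25   garden        W4              31
filter rows where weight > 42:
   weight  lead_days category warehouse  weight_plus_10
1      48          8   garden        W3              58
3      47          3     toys        W1              57
9      43         14   garden        W5              53
sum of column 'weight_plus_10' → 168

168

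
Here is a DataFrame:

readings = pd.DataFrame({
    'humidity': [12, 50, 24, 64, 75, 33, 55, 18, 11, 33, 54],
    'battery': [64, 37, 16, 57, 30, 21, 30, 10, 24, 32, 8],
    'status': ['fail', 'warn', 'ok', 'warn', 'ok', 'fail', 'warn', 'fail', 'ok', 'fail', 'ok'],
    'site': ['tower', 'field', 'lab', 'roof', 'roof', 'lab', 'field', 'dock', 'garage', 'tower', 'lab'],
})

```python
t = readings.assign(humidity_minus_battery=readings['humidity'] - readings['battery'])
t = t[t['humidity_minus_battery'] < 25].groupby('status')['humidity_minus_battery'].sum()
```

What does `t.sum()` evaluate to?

add column humidity_minus_battery = readings['humidity'] - readings['battery']:
    humidity  battery status    site  humidity_minus_battery
0         12       64   fail   tower                     -52
1         50       37   warn   field                      13
2         24       16     ok     lab                       8
3         64       57   warn    roof                       7
4         75       30     ok    roof                      45
5         33       21   fail     lab                      12
6         55       30   warn   field                      25
7         18       10   fail    dock                       8
8         11       24     ok  garage                     -13
9         33       32   fail   tower                       1
10        54        8     ok     lab                      46
filter rows where humidity_minus_battery < 25:
   humidity  battery status    site  humidity_minus_battery
0        12       64   fail   tower                     -52
1        50       37   warn   field                      13
2        24       16     ok     lab                       8
3        64       57   warn    roof                       7
5        33       21   fail     lab                      12
7        18       10   fail    dock                       8
8        11       24     ok  garage                     -13
9        33       32   fail   tower                       1
group by status, sum of humidity_minus_battery:
status
fail   -31
ok      -5
warn    20
Name: humidity_minus_battery, dtype: int64

-16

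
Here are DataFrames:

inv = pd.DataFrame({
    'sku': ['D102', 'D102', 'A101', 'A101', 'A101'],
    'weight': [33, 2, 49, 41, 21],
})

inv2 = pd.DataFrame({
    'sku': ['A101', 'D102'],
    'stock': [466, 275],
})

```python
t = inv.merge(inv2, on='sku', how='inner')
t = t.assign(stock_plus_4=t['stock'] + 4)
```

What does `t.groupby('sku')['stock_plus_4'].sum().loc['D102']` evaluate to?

merge on 'sku' (how='inner') → 5 rows:
    sku  weight  stock
0  D102      33    275
1  D102       2    275
2  A101      49    466
3  A101      41    466
4  A101      21    466
add column stock_plus_4 = t['stock'] + 4:
    sku  weight  stock  stock_plus_4
0  D102      33    275           279
1  D102       2    275           279
2  A101      49    466           470
3  A101      41    466           470
4  A101      21    466           470
group by sku, sum of stock_plus_4:
sku
A101    1410
D102     558
Name: stock_plus_4, dtype: int64

558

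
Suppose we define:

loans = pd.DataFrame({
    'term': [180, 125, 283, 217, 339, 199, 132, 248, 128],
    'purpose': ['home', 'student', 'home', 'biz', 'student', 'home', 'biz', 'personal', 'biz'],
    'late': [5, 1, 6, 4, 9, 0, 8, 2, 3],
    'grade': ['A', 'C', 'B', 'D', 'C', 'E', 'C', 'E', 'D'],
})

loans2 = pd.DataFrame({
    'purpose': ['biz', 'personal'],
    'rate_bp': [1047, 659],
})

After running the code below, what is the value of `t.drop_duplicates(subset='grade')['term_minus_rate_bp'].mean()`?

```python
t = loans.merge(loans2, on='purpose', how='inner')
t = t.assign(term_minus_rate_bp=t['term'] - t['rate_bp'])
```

-718.666666667

merge on 'purpose' (how='inner') → 4 rows:
   term   purpose  late grade  rate_bp
0   217       biz     4     D     1047
1   132       biz     8     C     1047
2   248  personal     2     E      659
3   128       biz     3     D     1047
add column term_minus_rate_bp = t['term'] - t['rate_bp']:
   term   purpose  late grade  rate_bp  term_minus_rate_bp
0   217       biz     4     D     1047                -830
1   132       biz     8     C     1047                -915
2   248  personal     2     E      659                -411
3   128       biz     3     D     1047                -919
drop duplicate grade (keep=first):
   term   purpose  late grade  rate_bp  term_minus_rate_bp
0   217       biz     4     D     1047                -830
1   132       biz     8     C     1047                -915
2   248  personal     2     E      659                -411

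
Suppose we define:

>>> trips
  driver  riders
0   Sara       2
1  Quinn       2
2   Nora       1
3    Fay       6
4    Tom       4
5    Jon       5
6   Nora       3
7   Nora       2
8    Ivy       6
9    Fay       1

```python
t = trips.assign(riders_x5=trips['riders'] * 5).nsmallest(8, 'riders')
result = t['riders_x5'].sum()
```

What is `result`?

100

add column riders_x5 = trips['riders'] * 5:
  driver  riders  riders_x5
0   Sara       2         10
1  Quinn       2         10
2   Nora       1          5
3    Fay       6         30
4    Tom       4         20
5    Jon       5         25
6   Nora       3         15
7   Nora       2         10
8    Ivy       6         30
9    Fay       1          5
take 8 rows with smallest riders:
  driver  riders  riders_x5
2   Nora       1          5
9    Fay       1          5
0   Sara       2         10
1  Quinn       2         10
7   Nora       2         10
6   Nora       3         15
4    Tom       4         20
5    Jon       5         25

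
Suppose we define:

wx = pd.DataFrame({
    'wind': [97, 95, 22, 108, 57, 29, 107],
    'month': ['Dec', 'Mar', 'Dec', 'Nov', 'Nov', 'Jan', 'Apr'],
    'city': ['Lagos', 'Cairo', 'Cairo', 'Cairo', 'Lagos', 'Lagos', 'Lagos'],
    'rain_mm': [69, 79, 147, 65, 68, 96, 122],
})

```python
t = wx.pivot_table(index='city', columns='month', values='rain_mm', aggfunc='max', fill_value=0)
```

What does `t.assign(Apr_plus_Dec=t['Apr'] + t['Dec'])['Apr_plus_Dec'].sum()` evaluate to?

338

pivot: rows=city, cols=month, max(rain_mm):
month  Apr  Dec  Jan  Mar  Nov
city                          
Cairo    0  147    0   79   65
Lagos  122   69   96    0   68
add column Apr_plus_Dec = t['Apr'] + t['Dec']:
month  Apr  Dec  Jan  Mar  Nov  Apr_plus_Dec
city                                        
Cairo    0  147    0   79   65           147
Lagos  122   69   96    0   68           191
The sum of column 'Apr_plus_Dec' is 338.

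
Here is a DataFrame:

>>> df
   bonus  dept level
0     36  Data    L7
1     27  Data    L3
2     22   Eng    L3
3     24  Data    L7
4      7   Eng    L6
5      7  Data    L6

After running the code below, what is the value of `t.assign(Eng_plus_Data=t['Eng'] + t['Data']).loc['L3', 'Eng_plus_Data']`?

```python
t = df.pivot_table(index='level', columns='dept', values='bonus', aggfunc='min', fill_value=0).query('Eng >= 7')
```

pivot: rows=level, cols=dept, min(bonus):
dept   Data  Eng
level           
L3       27   22
L6        7    7
L7       24    0
filter rows where Eng >= 7:
dept   Data  Eng
level           
L3       27   22
L6        7    7
add column Eng_plus_Data = t['Eng'] + t['Data']:
dept   Data  Eng  Eng_plus_Data
level                          
L3       27   22             49
L6        7    7             14
So loc['L3', 'Eng_plus_Data'] = 49.

49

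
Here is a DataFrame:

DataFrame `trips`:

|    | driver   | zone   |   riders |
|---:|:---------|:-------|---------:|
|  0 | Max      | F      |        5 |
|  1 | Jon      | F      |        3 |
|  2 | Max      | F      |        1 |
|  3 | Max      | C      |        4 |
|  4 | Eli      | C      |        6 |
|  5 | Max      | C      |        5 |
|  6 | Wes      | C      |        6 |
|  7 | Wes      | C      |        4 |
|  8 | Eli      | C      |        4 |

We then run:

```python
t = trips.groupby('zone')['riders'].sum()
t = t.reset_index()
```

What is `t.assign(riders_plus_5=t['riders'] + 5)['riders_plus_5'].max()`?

34

group by zone, sum of riders:
zone
C    29
F     9
Name: riders, dtype: int64
reset_index():
  zone  riders
0    C      29
1    F       9
add column riders_plus_5 = t['riders'] + 5:
  zone  riders  riders_plus_5
0    C      29             34
1    F       9             14
Finally, max of column 'riders_plus_5' = 34.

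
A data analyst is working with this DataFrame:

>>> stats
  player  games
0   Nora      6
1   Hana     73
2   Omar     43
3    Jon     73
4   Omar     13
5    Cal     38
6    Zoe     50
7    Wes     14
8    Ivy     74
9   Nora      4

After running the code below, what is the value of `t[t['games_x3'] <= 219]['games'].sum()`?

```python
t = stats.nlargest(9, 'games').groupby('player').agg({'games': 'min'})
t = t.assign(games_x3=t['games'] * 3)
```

267

take 9 rows with largest games:
  player  games
8    Ivy     74
1   Hana     73
3    Jon     73
6    Zoe     50
2   Omar     43
5    Cal     38
7    Wes     14
4   Omar     13
0   Nora      6
group by player, min of games:
        games
player       
Cal        38
Hana       73
Ivy        74
Jon        73
Nora        6
Omar       13
Wes        14
Zoe        50
add column games_x3 = t['games'] * 3:
        games  games_x3
player                 
Cal        38       114
Hana       73       219
Ivy        74       222
Jon        73       219
Nora        6        18
Omar       13        39
Wes        14        42
Zoe        50       150
filter rows where games_x3 <= 219:
        games  games_x3
player                 
Cal        38       114
Hana       73       219
Jon        73       219
Nora        6        18
Omar       13        39
Wes        14        42
Zoe        50       150
sum of column 'games' → 267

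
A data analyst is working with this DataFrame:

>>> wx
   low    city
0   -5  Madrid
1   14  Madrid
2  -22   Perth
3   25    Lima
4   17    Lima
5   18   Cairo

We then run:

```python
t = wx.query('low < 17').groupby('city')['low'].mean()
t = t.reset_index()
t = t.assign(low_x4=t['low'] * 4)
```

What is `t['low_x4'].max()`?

filter rows where low < 17:
   low    city
0   -5  Madrid
1   14  Madrid
2  -22   Perth
group by city, mean of low:
city
Madrid     4.5
Perth    -22.0
Name: low, dtype: float64
reset_index():
     city   low
0  Madrid   4.5
1   Perth -22.0
add column low_x4 = t['low'] * 4:
     city   low  low_x4
0  Madrid   4.5    18.0
1   Perth -22.0   -88.0
Hence 18.0.

18.0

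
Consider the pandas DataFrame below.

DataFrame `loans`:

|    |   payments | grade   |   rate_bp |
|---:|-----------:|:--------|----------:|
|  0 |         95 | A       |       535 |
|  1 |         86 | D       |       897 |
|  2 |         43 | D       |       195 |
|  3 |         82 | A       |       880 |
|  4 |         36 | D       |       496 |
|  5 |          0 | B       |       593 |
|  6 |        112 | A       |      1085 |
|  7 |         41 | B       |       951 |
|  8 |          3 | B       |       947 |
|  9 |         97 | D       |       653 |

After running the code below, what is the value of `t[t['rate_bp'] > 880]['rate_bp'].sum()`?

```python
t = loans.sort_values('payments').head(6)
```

1898

sort by payments:
   payments grade  rate_bp
5         0     B      593
8         3     B      947
4        36     D      496
7        41     B      951
2        43     D      195
3        82     A      880
1        86     D      897
0        95     A      535
9        97     D      653
6       112     A     1085
take first 6 rows:
   payments grade  rate_bp
5         0     B      593
8         3     B      947
4        36     D      496
7        41     B      951
2        43     D      195
3        82     A      880
filter rows where rate_bp > 880:
   payments grade  rate_bp
8         3     B      947
7        41     B      951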